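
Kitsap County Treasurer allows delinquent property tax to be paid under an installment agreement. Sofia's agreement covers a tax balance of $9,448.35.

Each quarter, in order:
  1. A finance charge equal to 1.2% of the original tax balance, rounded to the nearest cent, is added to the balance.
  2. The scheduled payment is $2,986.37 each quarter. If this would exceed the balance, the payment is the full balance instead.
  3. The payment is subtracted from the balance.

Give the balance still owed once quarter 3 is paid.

$829.38

# | Opening | Interest | Payment | End bal
1 | $9,448.35 | $113.38 | $2,986.37 | $6,575.36
2 | $6,575.36 | $113.38 | $2,986.37 | $3,702.37
3 | $3,702.37 | $113.38 | $2,986.37 | $829.38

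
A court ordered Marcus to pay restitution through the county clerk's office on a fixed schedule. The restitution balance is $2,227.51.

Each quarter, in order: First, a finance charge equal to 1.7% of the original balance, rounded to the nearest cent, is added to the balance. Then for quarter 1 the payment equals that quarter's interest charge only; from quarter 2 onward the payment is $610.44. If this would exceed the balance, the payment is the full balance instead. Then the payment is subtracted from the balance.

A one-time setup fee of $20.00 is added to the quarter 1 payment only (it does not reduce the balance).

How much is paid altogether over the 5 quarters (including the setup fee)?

Quarter 1: $2,227.51 +$37.87 interest = $2,265.38; pay $37.87 (+ $20.00 fee) → $2,227.51
Quarter 2: $2,227.51 +$37.87 interest = $2,265.38; pay $610.44 → $1,654.94
Quarter 3: $1,654.94 +$37.87 interest = $1,692.81; pay $610.44 → $1,082.37
Quarter 4: $1,082.37 +$37.87 interest = $1,120.24; pay $610.44 → $509.80
Quarter 5: $509.80 +$37.87 interest = $547.67; pay $547.67 → $0.00
Total paid: $2,436.86

$2,436.86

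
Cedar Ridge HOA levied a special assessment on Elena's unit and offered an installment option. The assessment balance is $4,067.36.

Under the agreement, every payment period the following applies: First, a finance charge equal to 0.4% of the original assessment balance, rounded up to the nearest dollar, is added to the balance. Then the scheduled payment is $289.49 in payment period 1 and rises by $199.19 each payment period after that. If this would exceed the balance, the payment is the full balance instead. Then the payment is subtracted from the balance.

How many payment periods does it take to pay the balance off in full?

6

Payment period 1: opening $4,067.36; interest $17.00 → $4,084.36; payment $289.49; balance $3,794.87
Payment period 2: opening $3,794.87; interest $17.00 → $3,811.87; payment $488.68; balance $3,323.19
Payment period 3: opening $3,323.19; interest $17.00 → $3,340.19; payment $687.87; balance $2,652.32
Payment period 4: opening $2,652.32; interest $17.00 → $2,669.32; payment $887.06; balance $1,782.26
Payment period 5: opening $1,782.26; interest $17.00 → $1,799.26; payment $1,086.25; balance $713.01
Payment period 6: opening $713.01; interest $17.00 → $730.01; payment $730.01; balance $0.00
Balance reaches $0.00 in payment period 6.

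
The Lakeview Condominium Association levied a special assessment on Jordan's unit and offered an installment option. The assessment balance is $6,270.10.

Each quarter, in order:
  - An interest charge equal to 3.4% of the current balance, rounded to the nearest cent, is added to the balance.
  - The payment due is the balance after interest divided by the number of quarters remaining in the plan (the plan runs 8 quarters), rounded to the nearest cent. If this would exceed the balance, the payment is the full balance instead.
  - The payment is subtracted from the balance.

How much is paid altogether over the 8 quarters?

$7,309.54

Quarter 1: $6,270.10 +$213.18 interest = $6,483.28; pay $810.41 → $5,672.87
Quarter 2: $5,672.87 +$192.88 interest = $5,865.75; pay $837.96 → $5,027.79
Quarter 3: $5,027.79 +$170.94 interest = $5,198.73; pay $866.46 → $4,332.27
Quarter 4: $4,332.27 +$147.30 interest = $4,479.57; pay $895.91 → $3,583.66
Quarter 5: $3,583.66 +$121.84 interest = $3,705.50; pay $926.38 → $2,779.12
Quarter 6: $2,779.12 +$94.49 interest = $2,873.61; pay $957.87 → $1,915.74
Quarter 7: $1,915.74 +$65.14 interest = $1,980.88; pay $990.44 → $990.44
Quarter 8: $990.44 +$33.67 interest = $1,024.11; pay $1,024.11 → $0.00
Total paid: $7,309.54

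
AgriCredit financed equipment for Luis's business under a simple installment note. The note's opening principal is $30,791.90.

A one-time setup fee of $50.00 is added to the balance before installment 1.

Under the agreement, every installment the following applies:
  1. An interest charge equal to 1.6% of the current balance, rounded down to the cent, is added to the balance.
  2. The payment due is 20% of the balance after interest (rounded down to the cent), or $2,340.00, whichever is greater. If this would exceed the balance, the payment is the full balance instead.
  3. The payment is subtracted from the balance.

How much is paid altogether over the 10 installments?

$33,066.07

# | Opening | Interest | Payment | End bal
1 | $30,841.90 | $493.47 | $6,267.07 | $25,068.30
2 | $25,068.30 | $401.09 | $5,093.87 | $20,375.52
3 | $20,375.52 | $326.00 | $4,140.30 | $16,561.22
4 | $16,561.22 | $264.97 | $3,365.23 | $13,460.96
5 | $13,460.96 | $215.37 | $2,735.26 | $10,941.07
6 | $10,941.07 | $175.05 | $2,340.00 | $8,776.12
7 | $8,776.12 | $140.41 | $2,340.00 | $6,576.53
8 | $6,576.53 | $105.22 | $2,340.00 | $4,341.75
9 | $4,341.75 | $69.46 | $2,340.00 | $2,071.21
10 | $2,071.21 | $33.13 | $2,104.34 | $0.00
Total paid: $33,066.07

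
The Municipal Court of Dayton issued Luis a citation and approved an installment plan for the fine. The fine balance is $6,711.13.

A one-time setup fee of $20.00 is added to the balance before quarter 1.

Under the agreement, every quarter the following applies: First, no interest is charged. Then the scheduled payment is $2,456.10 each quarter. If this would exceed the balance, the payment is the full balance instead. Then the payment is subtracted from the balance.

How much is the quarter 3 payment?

$1,818.93

Quarter 1: opening $6,731.13; payment $2,456.10; balance $4,275.03
Quarter 2: opening $4,275.03; payment $2,456.10; balance $1,818.93
Quarter 3: opening $1,818.93; payment $1,818.93; balance $0.00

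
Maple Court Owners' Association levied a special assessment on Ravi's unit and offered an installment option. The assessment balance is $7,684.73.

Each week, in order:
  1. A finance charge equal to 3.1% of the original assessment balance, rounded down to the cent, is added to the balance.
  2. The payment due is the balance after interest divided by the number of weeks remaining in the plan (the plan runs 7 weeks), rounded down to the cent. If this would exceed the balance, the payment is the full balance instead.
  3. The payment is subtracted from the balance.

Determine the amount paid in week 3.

$1,219.19

# | Opening | Interest | Payment | End bal
1 | $7,684.73 | $238.22 | $1,131.85 | $6,791.10
2 | $6,791.10 | $238.22 | $1,171.55 | $5,857.77
3 | $5,857.77 | $238.22 | $1,219.19 | $4,876.80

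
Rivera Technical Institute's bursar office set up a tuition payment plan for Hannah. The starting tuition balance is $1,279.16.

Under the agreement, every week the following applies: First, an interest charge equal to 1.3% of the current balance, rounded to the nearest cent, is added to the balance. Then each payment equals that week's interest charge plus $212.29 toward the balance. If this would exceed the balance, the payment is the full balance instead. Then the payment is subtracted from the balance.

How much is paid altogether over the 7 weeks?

Week 1: $1,279.16 +$16.63 interest = $1,295.79; pay $228.92 → $1,066.87
Week 2: $1,066.87 +$13.87 interest = $1,080.74; pay $226.16 → $854.58
Week 3: $854.58 +$11.11 interest = $865.69; pay $223.40 → $642.29
Week 4: $642.29 +$8.35 interest = $650.64; pay $220.64 → $430.00
Week 5: $430.00 +$5.59 interest = $435.59; pay $217.88 → $217.71
Week 6: $217.71 +$2.83 interest = $220.54; pay $215.12 → $5.42
Week 7: $5.42 +$0.07 interest = $5.49; pay $5.49 → $0.00
Total paid: $1,337.61

$1,337.61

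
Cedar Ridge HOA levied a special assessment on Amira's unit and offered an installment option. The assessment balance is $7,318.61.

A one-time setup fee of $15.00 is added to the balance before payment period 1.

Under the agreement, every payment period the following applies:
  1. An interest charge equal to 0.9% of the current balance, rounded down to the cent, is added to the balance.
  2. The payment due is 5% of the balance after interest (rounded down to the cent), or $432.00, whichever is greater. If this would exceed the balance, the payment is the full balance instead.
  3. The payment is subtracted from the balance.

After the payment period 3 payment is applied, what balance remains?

Payment period 1: $7,333.61 +$66.00 interest = $7,399.61; pay $432.00 → $6,967.61
Payment period 2: $6,967.61 +$62.70 interest = $7,030.31; pay $432.00 → $6,598.31
Payment period 3: $6,598.31 +$59.38 interest = $6,657.69; pay $432.00 → $6,225.69

$6,225.69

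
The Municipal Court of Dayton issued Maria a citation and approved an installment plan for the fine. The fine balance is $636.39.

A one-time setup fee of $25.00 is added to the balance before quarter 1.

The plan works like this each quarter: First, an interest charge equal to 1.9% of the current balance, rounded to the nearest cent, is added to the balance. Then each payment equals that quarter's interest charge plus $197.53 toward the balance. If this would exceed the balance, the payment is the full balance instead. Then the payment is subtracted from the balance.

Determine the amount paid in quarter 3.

$202.59

Quarter 1: opening $661.39; interest $12.57 → $673.96; payment $210.10; balance $463.86
Quarter 2: opening $463.86; interest $8.81 → $472.67; payment $206.34; balance $266.33
Quarter 3: opening $266.33; interest $5.06 → $271.39; payment $202.59; balance $68.80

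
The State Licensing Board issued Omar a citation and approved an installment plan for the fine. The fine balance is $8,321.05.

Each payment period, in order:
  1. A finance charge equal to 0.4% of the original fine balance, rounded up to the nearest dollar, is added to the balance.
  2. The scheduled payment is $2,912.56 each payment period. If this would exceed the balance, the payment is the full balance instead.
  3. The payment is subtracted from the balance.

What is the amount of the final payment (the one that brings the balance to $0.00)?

$2,597.93

Payment period 1: opening $8,321.05; interest $34.00 → $8,355.05; payment $2,912.56; balance $5,442.49
Payment period 2: opening $5,442.49; interest $34.00 → $5,476.49; payment $2,912.56; balance $2,563.93
Payment period 3: opening $2,563.93; interest $34.00 → $2,597.93; payment $2,597.93; balance $0.00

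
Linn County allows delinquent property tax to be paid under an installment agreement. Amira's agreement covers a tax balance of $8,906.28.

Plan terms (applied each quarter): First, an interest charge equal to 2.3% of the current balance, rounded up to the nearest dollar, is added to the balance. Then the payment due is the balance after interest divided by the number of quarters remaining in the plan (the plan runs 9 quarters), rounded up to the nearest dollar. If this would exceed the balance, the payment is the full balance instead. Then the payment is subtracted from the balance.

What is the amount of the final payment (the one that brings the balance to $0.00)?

Quarter 1: opening $8,906.28; interest $205.00 → $9,111.28; payment $1,013.00; balance $8,098.28
Quarter 2: opening $8,098.28; interest $187.00 → $8,285.28; payment $1,036.00; balance $7,249.28
Quarter 3: opening $7,249.28; interest $167.00 → $7,416.28; payment $1,060.00; balance $6,356.28
Quarter 4: opening $6,356.28; interest $147.00 → $6,503.28; payment $1,084.00; balance $5,419.28
Quarter 5: opening $5,419.28; interest $125.00 → $5,544.28; payment $1,109.00; balance $4,435.28
Quarter 6: opening $4,435.28; interest $103.00 → $4,538.28; payment $1,135.00; balance $3,403.28
Quarter 7: opening $3,403.28; interest $79.00 → $3,482.28; payment $1,161.00; balance $2,321.28
Quarter 8: opening $2,321.28; interest $54.00 → $2,375.28; payment $1,188.00; balance $1,187.28
Quarter 9: opening $1,187.28; interest $28.00 → $1,215.28; payment $1,215.28; balance $0.00

$1,215.28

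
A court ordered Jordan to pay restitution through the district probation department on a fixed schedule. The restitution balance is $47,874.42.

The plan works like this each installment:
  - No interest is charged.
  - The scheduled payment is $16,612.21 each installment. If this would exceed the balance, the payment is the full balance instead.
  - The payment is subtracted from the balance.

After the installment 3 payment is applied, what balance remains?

Installment 1: $47,874.42 − $16,612.21 → $31,262.21
Installment 2: $31,262.21 − $16,612.21 → $14,650.00
Installment 3: $14,650.00 − $14,650.00 → $0.00

$0.00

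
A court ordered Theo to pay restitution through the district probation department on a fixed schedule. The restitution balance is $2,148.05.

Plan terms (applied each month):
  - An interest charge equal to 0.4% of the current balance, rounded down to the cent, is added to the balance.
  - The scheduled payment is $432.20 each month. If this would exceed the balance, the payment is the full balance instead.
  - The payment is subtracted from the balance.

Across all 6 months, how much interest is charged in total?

Month 1: $2,148.05 +$8.59 interest = $2,156.64; pay $432.20 → $1,724.44
Month 2: $1,724.44 +$6.89 interest = $1,731.33; pay $432.20 → $1,299.13
Month 3: $1,299.13 +$5.19 interest = $1,304.32; pay $432.20 → $872.12
Month 4: $872.12 +$3.48 interest = $875.60; pay $432.20 → $443.40
Month 5: $443.40 +$1.77 interest = $445.17; pay $432.20 → $12.97
Month 6: $12.97 +$0.05 interest = $13.02; pay $13.02 → $0.00
Total interest: $8.59 + $6.89 + $5.19 + $3.48 + $1.77 + $0.05 = $25.97

$25.97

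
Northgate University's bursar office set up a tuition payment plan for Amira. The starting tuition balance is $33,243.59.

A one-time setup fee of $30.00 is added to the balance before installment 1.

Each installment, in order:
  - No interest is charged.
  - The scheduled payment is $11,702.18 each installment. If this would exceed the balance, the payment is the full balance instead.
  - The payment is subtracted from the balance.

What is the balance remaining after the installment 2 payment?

$9,869.23

Installment 1: opening $33,273.59; payment $11,702.18; balance $21,571.41
Installment 2: opening $21,571.41; payment $11,702.18; balance $9,869.23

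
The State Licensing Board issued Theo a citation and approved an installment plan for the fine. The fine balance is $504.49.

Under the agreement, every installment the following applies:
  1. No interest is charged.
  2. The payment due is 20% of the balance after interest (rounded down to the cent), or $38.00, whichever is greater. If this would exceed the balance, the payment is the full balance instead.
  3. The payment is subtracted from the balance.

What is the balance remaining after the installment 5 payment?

$165.32

Installment 1: opening $504.49; payment $100.89; balance $403.60
Installment 2: opening $403.60; payment $80.72; balance $322.88
Installment 3: opening $322.88; payment $64.57; balance $258.31
Installment 4: opening $258.31; payment $51.66; balance $206.65
Installment 5: opening $206.65; payment $41.33; balance $165.32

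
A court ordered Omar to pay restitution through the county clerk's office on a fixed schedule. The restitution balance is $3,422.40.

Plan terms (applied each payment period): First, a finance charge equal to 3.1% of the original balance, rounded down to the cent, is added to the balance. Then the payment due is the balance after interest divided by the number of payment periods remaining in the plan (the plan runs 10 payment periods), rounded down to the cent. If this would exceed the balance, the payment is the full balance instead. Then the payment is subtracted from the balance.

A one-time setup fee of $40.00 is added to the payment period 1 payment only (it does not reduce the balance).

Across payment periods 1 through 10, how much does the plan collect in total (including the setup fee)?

Payment period 1: $3,422.40 +$106.09 interest = $3,528.49; pay $352.84 (+ $40.00 fee) → $3,175.65
Payment period 2: $3,175.65 +$106.09 interest = $3,281.74; pay $364.63 → $2,917.11
Payment period 3: $2,917.11 +$106.09 interest = $3,023.20; pay $377.90 → $2,645.30
Payment period 4: $2,645.30 +$106.09 interest = $2,751.39; pay $393.05 → $2,358.34
Payment period 5: $2,358.34 +$106.09 interest = $2,464.43; pay $410.73 → $2,053.70
Payment period 6: $2,053.70 +$106.09 interest = $2,159.79; pay $431.95 → $1,727.84
Payment period 7: $1,727.84 +$106.09 interest = $1,833.93; pay $458.48 → $1,375.45
Payment period 8: $1,375.45 +$106.09 interest = $1,481.54; pay $493.84 → $987.70
Payment period 9: $987.70 +$106.09 interest = $1,093.79; pay $546.89 → $546.90
Payment period 10: $546.90 +$106.09 interest = $652.99; pay $652.99 → $0.00
Total paid: $4,523.30

$4,523.30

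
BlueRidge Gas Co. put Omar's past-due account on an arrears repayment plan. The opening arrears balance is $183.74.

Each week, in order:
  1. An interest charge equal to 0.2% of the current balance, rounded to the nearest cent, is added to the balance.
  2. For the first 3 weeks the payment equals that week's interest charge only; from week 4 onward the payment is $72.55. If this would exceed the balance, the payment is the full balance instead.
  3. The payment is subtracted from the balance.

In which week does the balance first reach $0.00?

Week 1: opening $183.74; interest $0.37 → $184.11; payment $0.37; balance $183.74
Week 2: opening $183.74; interest $0.37 → $184.11; payment $0.37; balance $183.74
Week 3: opening $183.74; interest $0.37 → $184.11; payment $0.37; balance $183.74
Week 4: opening $183.74; interest $0.37 → $184.11; payment $72.55; balance $111.56
Week 5: opening $111.56; interest $0.22 → $111.78; payment $72.55; balance $39.23
Week 6: opening $39.23; interest $0.08 → $39.31; payment $39.31; balance $0.00
Balance reaches $0.00 in week 6.

6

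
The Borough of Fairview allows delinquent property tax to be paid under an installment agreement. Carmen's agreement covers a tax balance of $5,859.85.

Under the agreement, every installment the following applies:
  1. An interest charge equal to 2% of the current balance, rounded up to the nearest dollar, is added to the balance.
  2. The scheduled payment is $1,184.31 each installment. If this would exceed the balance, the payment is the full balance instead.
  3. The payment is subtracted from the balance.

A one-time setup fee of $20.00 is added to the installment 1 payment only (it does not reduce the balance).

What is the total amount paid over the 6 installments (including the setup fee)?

$6,257.85

Installment 1: opening $5,859.85; interest $118.00 → $5,977.85; payment $1,184.31 (+ $20.00 fee); balance $4,793.54
Installment 2: opening $4,793.54; interest $96.00 → $4,889.54; payment $1,184.31; balance $3,705.23
Installment 3: opening $3,705.23; interest $75.00 → $3,780.23; payment $1,184.31; balance $2,595.92
Installment 4: opening $2,595.92; interest $52.00 → $2,647.92; payment $1,184.31; balance $1,463.61
Installment 5: opening $1,463.61; interest $30.00 → $1,493.61; payment $1,184.31; balance $309.30
Installment 6: opening $309.30; interest $7.00 → $316.30; payment $316.30; balance $0.00
Total paid: $6,257.85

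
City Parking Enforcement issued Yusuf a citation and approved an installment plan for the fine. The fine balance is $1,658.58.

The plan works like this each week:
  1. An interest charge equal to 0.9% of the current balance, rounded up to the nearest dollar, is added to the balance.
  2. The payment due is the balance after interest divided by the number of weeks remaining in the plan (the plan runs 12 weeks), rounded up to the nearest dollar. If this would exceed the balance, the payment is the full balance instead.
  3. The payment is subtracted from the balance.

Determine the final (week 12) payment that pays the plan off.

Week 1: $1,658.58 +$15.00 interest = $1,673.58; pay $140.00 → $1,533.58
Week 2: $1,533.58 +$14.00 interest = $1,547.58; pay $141.00 → $1,406.58
Week 3: $1,406.58 +$13.00 interest = $1,419.58; pay $142.00 → $1,277.58
Week 4: $1,277.58 +$12.00 interest = $1,289.58; pay $144.00 → $1,145.58
Week 5: $1,145.58 +$11.00 interest = $1,156.58; pay $145.00 → $1,011.58
Week 6: $1,011.58 +$10.00 interest = $1,021.58; pay $146.00 → $875.58
Week 7: $875.58 +$8.00 interest = $883.58; pay $148.00 → $735.58
Week 8: $735.58 +$7.00 interest = $742.58; pay $149.00 → $593.58
Week 9: $593.58 +$6.00 interest = $599.58; pay $150.00 → $449.58
Week 10: $449.58 +$5.00 interest = $454.58; pay $152.00 → $302.58
Week 11: $302.58 +$3.00 interest = $305.58; pay $153.00 → $152.58
Week 12: $152.58 +$2.00 interest = $154.58; pay $154.58 → $0.00

$154.58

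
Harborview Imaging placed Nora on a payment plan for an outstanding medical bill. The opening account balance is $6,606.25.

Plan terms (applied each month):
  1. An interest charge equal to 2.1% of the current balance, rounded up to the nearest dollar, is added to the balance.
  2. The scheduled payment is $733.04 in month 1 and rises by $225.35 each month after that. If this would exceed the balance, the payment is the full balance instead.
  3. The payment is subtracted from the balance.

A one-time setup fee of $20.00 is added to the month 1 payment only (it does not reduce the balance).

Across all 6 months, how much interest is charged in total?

# | Opening | Interest | Payment | Fee | End bal
1 | $6,606.25 | $139.00 | $733.04 | $20.00 | $6,012.21
2 | $6,012.21 | $127.00 | $958.39 | — | $5,180.82
3 | $5,180.82 | $109.00 | $1,183.74 | — | $4,106.08
4 | $4,106.08 | $87.00 | $1,409.09 | — | $2,783.99
5 | $2,783.99 | $59.00 | $1,634.44 | — | $1,208.55
6 | $1,208.55 | $26.00 | $1,234.55 | — | $0.00
Total interest: $139.00 + $127.00 + $109.00 + $87.00 + $59.00 + $26.00 = $547.00

$547.00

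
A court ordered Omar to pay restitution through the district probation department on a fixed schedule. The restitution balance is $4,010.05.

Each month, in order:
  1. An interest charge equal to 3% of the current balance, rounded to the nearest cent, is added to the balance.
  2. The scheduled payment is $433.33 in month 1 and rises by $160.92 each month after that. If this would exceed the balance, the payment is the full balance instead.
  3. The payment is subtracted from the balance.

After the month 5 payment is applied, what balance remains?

$689.93

Month 1: opening $4,010.05; interest $120.30 → $4,130.35; payment $433.33; balance $3,697.02
Month 2: opening $3,697.02; interest $110.91 → $3,807.93; payment $594.25; balance $3,213.68
Month 3: opening $3,213.68; interest $96.41 → $3,310.09; payment $755.17; balance $2,554.92
Month 4: opening $2,554.92; interest $76.65 → $2,631.57; payment $916.09; balance $1,715.48
Month 5: opening $1,715.48; interest $51.46 → $1,766.94; payment $1,077.01; balance $689.93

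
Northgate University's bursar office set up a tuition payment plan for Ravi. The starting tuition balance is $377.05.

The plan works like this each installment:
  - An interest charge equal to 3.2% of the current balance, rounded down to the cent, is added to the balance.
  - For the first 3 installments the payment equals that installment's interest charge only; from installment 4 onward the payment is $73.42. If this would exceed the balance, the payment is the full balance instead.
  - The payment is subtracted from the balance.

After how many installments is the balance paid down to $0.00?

9

Installment 1: opening $377.05; interest $12.06 → $389.11; payment $12.06; balance $377.05
Installment 2: opening $377.05; interest $12.06 → $389.11; payment $12.06; balance $377.05
Installment 3: opening $377.05; interest $12.06 → $389.11; payment $12.06; balance $377.05
Installment 4: opening $377.05; interest $12.06 → $389.11; payment $73.42; balance $315.69
Installment 5: opening $315.69; interest $10.10 → $325.79; payment $73.42; balance $252.37
Installment 6: opening $252.37; interest $8.07 → $260.44; payment $73.42; balance $187.02
Installment 7: opening $187.02; interest $5.98 → $193.00; payment $73.42; balance $119.58
Installment 8: opening $119.58; interest $3.82 → $123.40; payment $73.42; balance $49.98
Installment 9: opening $49.98; interest $1.59 → $51.57; payment $51.57; balance $0.00
Balance reaches $0.00 in installment 9.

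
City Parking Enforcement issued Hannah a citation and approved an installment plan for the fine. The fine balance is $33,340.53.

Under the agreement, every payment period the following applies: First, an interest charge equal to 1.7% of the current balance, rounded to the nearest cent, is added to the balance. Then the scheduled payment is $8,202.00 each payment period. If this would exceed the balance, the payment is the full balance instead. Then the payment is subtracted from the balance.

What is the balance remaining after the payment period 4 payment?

$2,012.04

Payment period 1: opening $33,340.53; interest $566.79 → $33,907.32; payment $8,202.00; balance $25,705.32
Payment period 2: opening $25,705.32; interest $436.99 → $26,142.31; payment $8,202.00; balance $17,940.31
Payment period 3: opening $17,940.31; interest $304.99 → $18,245.30; payment $8,202.00; balance $10,043.30
Payment period 4: opening $10,043.30; interest $170.74 → $10,214.04; payment $8,202.00; balance $2,012.04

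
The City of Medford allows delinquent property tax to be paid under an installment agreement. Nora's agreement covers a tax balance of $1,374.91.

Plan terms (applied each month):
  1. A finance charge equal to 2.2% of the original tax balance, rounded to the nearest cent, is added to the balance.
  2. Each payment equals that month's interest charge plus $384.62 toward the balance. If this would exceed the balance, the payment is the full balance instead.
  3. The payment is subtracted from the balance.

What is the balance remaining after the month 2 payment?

$605.67

# | Opening | Interest | Payment | End bal
1 | $1,374.91 | $30.25 | $414.87 | $990.29
2 | $990.29 | $30.25 | $414.87 | $605.67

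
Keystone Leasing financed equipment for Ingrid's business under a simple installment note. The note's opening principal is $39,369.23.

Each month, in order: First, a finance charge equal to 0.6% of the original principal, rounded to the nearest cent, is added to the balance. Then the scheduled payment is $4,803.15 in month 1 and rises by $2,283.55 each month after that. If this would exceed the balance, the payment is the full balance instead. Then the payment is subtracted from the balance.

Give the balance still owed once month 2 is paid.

# | Opening | Interest | Payment | End bal
1 | $39,369.23 | $236.22 | $4,803.15 | $34,802.30
2 | $34,802.30 | $236.22 | $7,086.70 | $27,951.82

$27,951.82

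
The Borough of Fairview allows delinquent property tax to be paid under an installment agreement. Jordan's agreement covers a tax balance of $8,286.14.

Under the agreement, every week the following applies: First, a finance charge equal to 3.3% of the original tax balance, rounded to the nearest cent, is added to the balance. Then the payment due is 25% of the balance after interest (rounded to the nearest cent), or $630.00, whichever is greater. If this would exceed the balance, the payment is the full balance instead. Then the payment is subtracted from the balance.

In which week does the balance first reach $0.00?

Week 1: opening $8,286.14; interest $273.44 → $8,559.58; payment $2,139.90; balance $6,419.68
Week 2: opening $6,419.68; interest $273.44 → $6,693.12; payment $1,673.28; balance $5,019.84
Week 3: opening $5,019.84; interest $273.44 → $5,293.28; payment $1,323.32; balance $3,969.96
Week 4: opening $3,969.96; interest $273.44 → $4,243.40; payment $1,060.85; balance $3,182.55
Week 5: opening $3,182.55; interest $273.44 → $3,455.99; payment $864.00; balance $2,591.99
Week 6: opening $2,591.99; interest $273.44 → $2,865.43; payment $716.36; balance $2,149.07
Week 7: opening $2,149.07; interest $273.44 → $2,422.51; payment $630.00; balance $1,792.51
Week 8: opening $1,792.51; interest $273.44 → $2,065.95; payment $630.00; balance $1,435.95
Week 9: opening $1,435.95; interest $273.44 → $1,709.39; payment $630.00; balance $1,079.39
Week 10: opening $1,079.39; interest $273.44 → $1,352.83; payment $630.00; balance $722.83
Week 11: opening $722.83; interest $273.44 → $996.27; payment $630.00; balance $366.27
Week 12: opening $366.27; interest $273.44 → $639.71; payment $630.00; balance $9.71
Week 13: opening $9.71; interest $273.44 → $283.15; payment $283.15; balance $0.00
Balance reaches $0.00 in week 13.

13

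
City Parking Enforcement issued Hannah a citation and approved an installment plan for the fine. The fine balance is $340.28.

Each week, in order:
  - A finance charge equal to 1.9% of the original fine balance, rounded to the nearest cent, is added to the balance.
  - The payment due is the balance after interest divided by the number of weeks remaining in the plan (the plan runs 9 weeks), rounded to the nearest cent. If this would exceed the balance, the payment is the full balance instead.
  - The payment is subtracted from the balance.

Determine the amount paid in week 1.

Week 1: $340.28 +$6.47 interest = $346.75; pay $38.53 → $308.22

$38.53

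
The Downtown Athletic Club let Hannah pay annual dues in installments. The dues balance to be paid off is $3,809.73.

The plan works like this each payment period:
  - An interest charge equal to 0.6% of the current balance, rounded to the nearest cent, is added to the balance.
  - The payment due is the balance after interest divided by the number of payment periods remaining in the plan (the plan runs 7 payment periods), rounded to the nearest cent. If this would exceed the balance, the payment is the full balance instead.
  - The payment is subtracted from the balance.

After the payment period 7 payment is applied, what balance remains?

$0.00

# | Opening | Interest | Payment | End bal
1 | $3,809.73 | $22.86 | $547.51 | $3,285.08
2 | $3,285.08 | $19.71 | $550.80 | $2,753.99
3 | $2,753.99 | $16.52 | $554.10 | $2,216.41
4 | $2,216.41 | $13.30 | $557.43 | $1,672.28
5 | $1,672.28 | $10.03 | $560.77 | $1,121.54
6 | $1,121.54 | $6.73 | $564.14 | $564.13
7 | $564.13 | $3.38 | $567.51 | $0.00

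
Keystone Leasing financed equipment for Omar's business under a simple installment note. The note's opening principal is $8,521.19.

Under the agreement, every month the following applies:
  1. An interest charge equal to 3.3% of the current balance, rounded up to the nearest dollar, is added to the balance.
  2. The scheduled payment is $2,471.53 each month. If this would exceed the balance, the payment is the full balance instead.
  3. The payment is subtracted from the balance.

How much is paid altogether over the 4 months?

$9,205.19

Month 1: $8,521.19 +$282.00 interest = $8,803.19; pay $2,471.53 → $6,331.66
Month 2: $6,331.66 +$209.00 interest = $6,540.66; pay $2,471.53 → $4,069.13
Month 3: $4,069.13 +$135.00 interest = $4,204.13; pay $2,471.53 → $1,732.60
Month 4: $1,732.60 +$58.00 interest = $1,790.60; pay $1,790.60 → $0.00
Total paid: $9,205.19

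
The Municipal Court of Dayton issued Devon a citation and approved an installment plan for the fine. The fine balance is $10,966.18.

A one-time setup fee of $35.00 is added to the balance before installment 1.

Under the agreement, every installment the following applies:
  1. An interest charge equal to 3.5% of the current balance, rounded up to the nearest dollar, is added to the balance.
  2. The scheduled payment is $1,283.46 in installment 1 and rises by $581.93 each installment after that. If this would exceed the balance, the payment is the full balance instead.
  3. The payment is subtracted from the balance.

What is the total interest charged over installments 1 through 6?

Installment 1: $11,001.18 +$386.00 interest = $11,387.18; pay $1,283.46 → $10,103.72
Installment 2: $10,103.72 +$354.00 interest = $10,457.72; pay $1,865.39 → $8,592.33
Installment 3: $8,592.33 +$301.00 interest = $8,893.33; pay $2,447.32 → $6,446.01
Installment 4: $6,446.01 +$226.00 interest = $6,672.01; pay $3,029.25 → $3,642.76
Installment 5: $3,642.76 +$128.00 interest = $3,770.76; pay $3,611.18 → $159.58
Installment 6: $159.58 +$6.00 interest = $165.58; pay $165.58 → $0.00
Total interest: $386.00 + $354.00 + $301.00 + $226.00 + $128.00 + $6.00 = $1,401.00

$1,401.00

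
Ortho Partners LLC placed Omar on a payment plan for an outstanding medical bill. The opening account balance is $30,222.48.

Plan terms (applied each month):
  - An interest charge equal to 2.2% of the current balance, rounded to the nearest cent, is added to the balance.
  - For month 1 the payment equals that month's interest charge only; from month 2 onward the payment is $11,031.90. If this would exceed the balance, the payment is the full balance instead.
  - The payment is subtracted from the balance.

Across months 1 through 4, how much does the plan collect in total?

$32,192.81

# | Opening | Interest | Payment | End bal
1 | $30,222.48 | $664.89 | $664.89 | $30,222.48
2 | $30,222.48 | $664.89 | $11,031.90 | $19,855.47
3 | $19,855.47 | $436.82 | $11,031.90 | $9,260.39
4 | $9,260.39 | $203.73 | $9,464.12 | $0.00
Total paid: $32,192.81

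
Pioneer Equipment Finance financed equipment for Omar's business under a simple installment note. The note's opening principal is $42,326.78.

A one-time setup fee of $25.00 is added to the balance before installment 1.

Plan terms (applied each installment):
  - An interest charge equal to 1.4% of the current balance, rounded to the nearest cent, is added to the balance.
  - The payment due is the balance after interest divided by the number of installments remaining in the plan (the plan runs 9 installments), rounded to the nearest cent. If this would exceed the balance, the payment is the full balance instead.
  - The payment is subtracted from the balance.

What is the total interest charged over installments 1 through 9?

$3,078.06

# | Opening | Interest | Payment | End bal
1 | $42,351.78 | $592.92 | $4,771.63 | $38,173.07
2 | $38,173.07 | $534.42 | $4,838.44 | $33,869.05
3 | $33,869.05 | $474.17 | $4,906.17 | $29,437.05
4 | $29,437.05 | $412.12 | $4,974.86 | $24,874.31
5 | $24,874.31 | $348.24 | $5,044.51 | $20,178.04
6 | $20,178.04 | $282.49 | $5,115.13 | $15,345.40
7 | $15,345.40 | $214.84 | $5,186.75 | $10,373.49
8 | $10,373.49 | $145.23 | $5,259.36 | $5,259.36
9 | $5,259.36 | $73.63 | $5,332.99 | $0.00
Total interest: $592.92 + $534.42 + $474.17 + $412.12 + $348.24 + $282.49 + $214.84 + $145.23 + $73.63 = $3,078.06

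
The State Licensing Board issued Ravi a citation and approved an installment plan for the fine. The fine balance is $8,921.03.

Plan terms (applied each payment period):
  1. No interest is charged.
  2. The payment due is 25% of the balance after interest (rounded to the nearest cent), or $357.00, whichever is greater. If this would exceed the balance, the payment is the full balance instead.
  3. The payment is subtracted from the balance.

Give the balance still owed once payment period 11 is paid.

$0.00

Payment period 1: $8,921.03 − $2,230.26 → $6,690.77
Payment period 2: $6,690.77 − $1,672.69 → $5,018.08
Payment period 3: $5,018.08 − $1,254.52 → $3,763.56
Payment period 4: $3,763.56 − $940.89 → $2,822.67
Payment period 5: $2,822.67 − $705.67 → $2,117.00
Payment period 6: $2,117.00 − $529.25 → $1,587.75
Payment period 7: $1,587.75 − $396.94 → $1,190.81
Payment period 8: $1,190.81 − $357.00 → $833.81
Payment period 9: $833.81 − $357.00 → $476.81
Payment period 10: $476.81 − $357.00 → $119.81
Payment period 11: $119.81 − $119.81 → $0.00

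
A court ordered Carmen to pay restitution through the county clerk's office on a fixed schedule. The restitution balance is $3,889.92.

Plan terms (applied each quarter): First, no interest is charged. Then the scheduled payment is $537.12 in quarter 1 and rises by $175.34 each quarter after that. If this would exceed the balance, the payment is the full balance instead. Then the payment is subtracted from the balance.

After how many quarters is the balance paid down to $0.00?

Quarter 1: opening $3,889.92; payment $537.12; balance $3,352.80
Quarter 2: opening $3,352.80; payment $712.46; balance $2,640.34
Quarter 3: opening $2,640.34; payment $887.80; balance $1,752.54
Quarter 4: opening $1,752.54; payment $1,063.14; balance $689.40
Quarter 5: opening $689.40; payment $689.40; balance $0.00
Balance reaches $0.00 in quarter 5.

5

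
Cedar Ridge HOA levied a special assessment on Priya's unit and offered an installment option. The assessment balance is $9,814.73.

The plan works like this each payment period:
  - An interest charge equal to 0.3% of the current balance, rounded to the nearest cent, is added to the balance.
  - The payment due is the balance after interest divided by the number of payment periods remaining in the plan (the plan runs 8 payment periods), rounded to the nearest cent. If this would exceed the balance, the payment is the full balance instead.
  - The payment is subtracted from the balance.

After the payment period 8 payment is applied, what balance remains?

Payment period 1: $9,814.73 +$29.44 interest = $9,844.17; pay $1,230.52 → $8,613.65
Payment period 2: $8,613.65 +$25.84 interest = $8,639.49; pay $1,234.21 → $7,405.28
Payment period 3: $7,405.28 +$22.22 interest = $7,427.50; pay $1,237.92 → $6,189.58
Payment period 4: $6,189.58 +$18.57 interest = $6,208.15; pay $1,241.63 → $4,966.52
Payment period 5: $4,966.52 +$14.90 interest = $4,981.42; pay $1,245.36 → $3,736.06
Payment period 6: $3,736.06 +$11.21 interest = $3,747.27; pay $1,249.09 → $2,498.18
Payment period 7: $2,498.18 +$7.49 interest = $2,505.67; pay $1,252.84 → $1,252.83
Payment period 8: $1,252.83 +$3.76 interest = $1,256.59; pay $1,256.59 → $0.00

$0.00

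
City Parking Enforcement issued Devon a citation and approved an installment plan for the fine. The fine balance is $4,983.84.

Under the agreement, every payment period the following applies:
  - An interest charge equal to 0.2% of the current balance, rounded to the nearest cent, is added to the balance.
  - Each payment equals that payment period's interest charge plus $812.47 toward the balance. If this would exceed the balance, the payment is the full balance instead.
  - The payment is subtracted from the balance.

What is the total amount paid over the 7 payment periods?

$5,019.49

# | Opening | Interest | Payment | End bal
1 | $4,983.84 | $9.97 | $822.44 | $4,171.37
2 | $4,171.37 | $8.34 | $820.81 | $3,358.90
3 | $3,358.90 | $6.72 | $819.19 | $2,546.43
4 | $2,546.43 | $5.09 | $817.56 | $1,733.96
5 | $1,733.96 | $3.47 | $815.94 | $921.49
6 | $921.49 | $1.84 | $814.31 | $109.02
7 | $109.02 | $0.22 | $109.24 | $0.00
Total paid: $5,019.49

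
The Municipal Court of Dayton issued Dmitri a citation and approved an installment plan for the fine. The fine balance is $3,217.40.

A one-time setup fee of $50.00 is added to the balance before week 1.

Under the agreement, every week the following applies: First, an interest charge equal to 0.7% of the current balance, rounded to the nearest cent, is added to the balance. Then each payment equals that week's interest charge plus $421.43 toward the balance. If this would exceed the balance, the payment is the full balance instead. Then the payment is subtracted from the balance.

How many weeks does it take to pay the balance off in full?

Week 1: opening $3,267.40; interest $22.87 → $3,290.27; payment $444.30; balance $2,845.97
Week 2: opening $2,845.97; interest $19.92 → $2,865.89; payment $441.35; balance $2,424.54
Week 3: opening $2,424.54; interest $16.97 → $2,441.51; payment $438.40; balance $2,003.11
Week 4: opening $2,003.11; interest $14.02 → $2,017.13; payment $435.45; balance $1,581.68
Week 5: opening $1,581.68; interest $11.07 → $1,592.75; payment $432.50; balance $1,160.25
Week 6: opening $1,160.25; interest $8.12 → $1,168.37; payment $429.55; balance $738.82
Week 7: opening $738.82; interest $5.17 → $743.99; payment $426.60; balance $317.39
Week 8: opening $317.39; interest $2.22 → $319.61; payment $319.61; balance $0.00
Balance reaches $0.00 in week 8.

8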